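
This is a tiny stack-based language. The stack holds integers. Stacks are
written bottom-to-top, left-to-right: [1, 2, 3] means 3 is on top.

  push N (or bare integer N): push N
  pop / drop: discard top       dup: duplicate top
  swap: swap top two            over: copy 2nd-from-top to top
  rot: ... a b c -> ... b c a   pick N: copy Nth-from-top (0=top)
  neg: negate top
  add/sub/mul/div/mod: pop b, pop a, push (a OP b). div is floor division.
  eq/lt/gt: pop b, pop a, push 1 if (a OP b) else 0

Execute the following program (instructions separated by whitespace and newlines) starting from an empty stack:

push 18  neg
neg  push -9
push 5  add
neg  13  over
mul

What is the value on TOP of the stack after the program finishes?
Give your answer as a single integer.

Answer: 52

Derivation:
After 'push 18': [18]
After 'neg': [-18]
After 'neg': [18]
After 'push -9': [18, -9]
After 'push 5': [18, -9, 5]
After 'add': [18, -4]
After 'neg': [18, 4]
After 'push 13': [18, 4, 13]
After 'over': [18, 4, 13, 4]
After 'mul': [18, 4, 52]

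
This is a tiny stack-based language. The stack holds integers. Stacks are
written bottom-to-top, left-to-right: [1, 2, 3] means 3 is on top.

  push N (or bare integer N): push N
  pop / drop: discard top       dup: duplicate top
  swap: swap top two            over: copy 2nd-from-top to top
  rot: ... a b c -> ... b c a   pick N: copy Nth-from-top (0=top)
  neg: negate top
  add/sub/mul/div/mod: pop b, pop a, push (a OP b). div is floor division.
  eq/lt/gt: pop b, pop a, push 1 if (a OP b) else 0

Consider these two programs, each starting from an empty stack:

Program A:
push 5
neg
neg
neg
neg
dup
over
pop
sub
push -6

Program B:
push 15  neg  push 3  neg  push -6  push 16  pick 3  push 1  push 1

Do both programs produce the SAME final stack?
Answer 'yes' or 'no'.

Program A trace:
  After 'push 5': [5]
  After 'neg': [-5]
  After 'neg': [5]
  After 'neg': [-5]
  After 'neg': [5]
  After 'dup': [5, 5]
  After 'over': [5, 5, 5]
  After 'pop': [5, 5]
  After 'sub': [0]
  After 'push -6': [0, -6]
Program A final stack: [0, -6]

Program B trace:
  After 'push 15': [15]
  After 'neg': [-15]
  After 'push 3': [-15, 3]
  After 'neg': [-15, -3]
  After 'push -6': [-15, -3, -6]
  After 'push 16': [-15, -3, -6, 16]
  After 'pick 3': [-15, -3, -6, 16, -15]
  After 'push 1': [-15, -3, -6, 16, -15, 1]
  After 'push 1': [-15, -3, -6, 16, -15, 1, 1]
Program B final stack: [-15, -3, -6, 16, -15, 1, 1]
Same: no

Answer: no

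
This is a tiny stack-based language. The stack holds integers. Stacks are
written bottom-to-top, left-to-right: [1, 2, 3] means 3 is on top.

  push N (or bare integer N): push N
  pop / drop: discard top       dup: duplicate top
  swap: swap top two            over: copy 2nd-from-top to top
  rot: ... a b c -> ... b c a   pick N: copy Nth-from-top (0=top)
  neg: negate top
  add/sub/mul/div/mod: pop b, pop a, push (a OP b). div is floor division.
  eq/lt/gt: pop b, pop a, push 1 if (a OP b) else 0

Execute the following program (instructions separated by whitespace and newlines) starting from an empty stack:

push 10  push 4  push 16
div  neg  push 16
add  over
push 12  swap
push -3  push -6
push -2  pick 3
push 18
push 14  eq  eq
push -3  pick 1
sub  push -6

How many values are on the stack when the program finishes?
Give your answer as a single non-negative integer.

Answer: 10

Derivation:
After 'push 10': stack = [10] (depth 1)
After 'push 4': stack = [10, 4] (depth 2)
After 'push 16': stack = [10, 4, 16] (depth 3)
After 'div': stack = [10, 0] (depth 2)
After 'neg': stack = [10, 0] (depth 2)
After 'push 16': stack = [10, 0, 16] (depth 3)
After 'add': stack = [10, 16] (depth 2)
After 'over': stack = [10, 16, 10] (depth 3)
After 'push 12': stack = [10, 16, 10, 12] (depth 4)
After 'swap': stack = [10, 16, 12, 10] (depth 4)
  ...
After 'push -2': stack = [10, 16, 12, 10, -3, -6, -2] (depth 7)
After 'pick 3': stack = [10, 16, 12, 10, -3, -6, -2, 10] (depth 8)
After 'push 18': stack = [10, 16, 12, 10, -3, -6, -2, 10, 18] (depth 9)
After 'push 14': stack = [10, 16, 12, 10, -3, -6, -2, 10, 18, 14] (depth 10)
After 'eq': stack = [10, 16, 12, 10, -3, -6, -2, 10, 0] (depth 9)
After 'eq': stack = [10, 16, 12, 10, -3, -6, -2, 0] (depth 8)
After 'push -3': stack = [10, 16, 12, 10, -3, -6, -2, 0, -3] (depth 9)
After 'pick 1': stack = [10, 16, 12, 10, -3, -6, -2, 0, -3, 0] (depth 10)
After 'sub': stack = [10, 16, 12, 10, -3, -6, -2, 0, -3] (depth 9)
After 'push -6': stack = [10, 16, 12, 10, -3, -6, -2, 0, -3, -6] (depth 10)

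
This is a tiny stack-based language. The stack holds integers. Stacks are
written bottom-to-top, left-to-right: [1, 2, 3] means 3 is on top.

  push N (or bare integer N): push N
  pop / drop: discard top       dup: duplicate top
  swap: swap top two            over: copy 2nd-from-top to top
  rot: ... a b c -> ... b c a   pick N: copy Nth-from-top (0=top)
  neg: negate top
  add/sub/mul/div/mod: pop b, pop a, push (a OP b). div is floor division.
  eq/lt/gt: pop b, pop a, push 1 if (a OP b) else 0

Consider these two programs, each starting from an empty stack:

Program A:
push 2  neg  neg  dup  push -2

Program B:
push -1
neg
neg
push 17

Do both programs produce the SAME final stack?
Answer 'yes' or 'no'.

Program A trace:
  After 'push 2': [2]
  After 'neg': [-2]
  After 'neg': [2]
  After 'dup': [2, 2]
  After 'push -2': [2, 2, -2]
Program A final stack: [2, 2, -2]

Program B trace:
  After 'push -1': [-1]
  After 'neg': [1]
  After 'neg': [-1]
  After 'push 17': [-1, 17]
Program B final stack: [-1, 17]
Same: no

Answer: no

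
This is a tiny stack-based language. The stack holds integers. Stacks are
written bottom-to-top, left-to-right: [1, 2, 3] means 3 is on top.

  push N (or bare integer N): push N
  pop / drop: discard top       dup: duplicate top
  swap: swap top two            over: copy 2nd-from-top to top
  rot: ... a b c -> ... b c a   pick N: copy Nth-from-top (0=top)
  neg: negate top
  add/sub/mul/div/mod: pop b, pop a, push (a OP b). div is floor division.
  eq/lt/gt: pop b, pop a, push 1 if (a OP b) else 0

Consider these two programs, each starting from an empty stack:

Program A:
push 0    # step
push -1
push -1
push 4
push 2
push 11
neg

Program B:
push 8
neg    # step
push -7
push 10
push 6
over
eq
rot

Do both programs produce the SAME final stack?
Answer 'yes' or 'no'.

Program A trace:
  After 'push 0': [0]
  After 'push -1': [0, -1]
  After 'push -1': [0, -1, -1]
  After 'push 4': [0, -1, -1, 4]
  After 'push 2': [0, -1, -1, 4, 2]
  After 'push 11': [0, -1, -1, 4, 2, 11]
  After 'neg': [0, -1, -1, 4, 2, -11]
Program A final stack: [0, -1, -1, 4, 2, -11]

Program B trace:
  After 'push 8': [8]
  After 'neg': [-8]
  After 'push -7': [-8, -7]
  After 'push 10': [-8, -7, 10]
  After 'push 6': [-8, -7, 10, 6]
  After 'over': [-8, -7, 10, 6, 10]
  After 'eq': [-8, -7, 10, 0]
  After 'rot': [-8, 10, 0, -7]
Program B final stack: [-8, 10, 0, -7]
Same: no

Answer: no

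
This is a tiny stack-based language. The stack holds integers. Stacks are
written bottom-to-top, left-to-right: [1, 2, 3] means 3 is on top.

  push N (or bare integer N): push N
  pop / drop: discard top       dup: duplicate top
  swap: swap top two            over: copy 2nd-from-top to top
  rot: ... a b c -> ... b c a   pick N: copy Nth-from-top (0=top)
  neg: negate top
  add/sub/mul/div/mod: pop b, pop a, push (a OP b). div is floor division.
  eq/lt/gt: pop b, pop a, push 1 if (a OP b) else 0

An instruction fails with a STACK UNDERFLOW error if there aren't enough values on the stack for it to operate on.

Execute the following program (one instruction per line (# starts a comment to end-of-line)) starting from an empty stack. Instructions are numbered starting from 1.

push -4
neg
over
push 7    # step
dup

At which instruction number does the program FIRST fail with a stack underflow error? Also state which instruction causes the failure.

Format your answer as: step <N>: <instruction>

Answer: step 3: over

Derivation:
Step 1 ('push -4'): stack = [-4], depth = 1
Step 2 ('neg'): stack = [4], depth = 1
Step 3 ('over'): needs 2 value(s) but depth is 1 — STACK UNDERFLOW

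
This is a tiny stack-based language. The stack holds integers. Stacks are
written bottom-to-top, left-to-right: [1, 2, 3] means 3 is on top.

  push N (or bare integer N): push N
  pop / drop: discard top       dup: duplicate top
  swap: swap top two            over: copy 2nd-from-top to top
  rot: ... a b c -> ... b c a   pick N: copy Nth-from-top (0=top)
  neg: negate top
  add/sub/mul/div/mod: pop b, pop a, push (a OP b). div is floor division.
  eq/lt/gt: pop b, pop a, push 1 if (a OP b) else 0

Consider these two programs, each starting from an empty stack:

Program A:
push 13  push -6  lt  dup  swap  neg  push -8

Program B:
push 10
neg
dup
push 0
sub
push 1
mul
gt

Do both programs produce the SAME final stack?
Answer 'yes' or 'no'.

Program A trace:
  After 'push 13': [13]
  After 'push -6': [13, -6]
  After 'lt': [0]
  After 'dup': [0, 0]
  After 'swap': [0, 0]
  After 'neg': [0, 0]
  After 'push -8': [0, 0, -8]
Program A final stack: [0, 0, -8]

Program B trace:
  After 'push 10': [10]
  After 'neg': [-10]
  After 'dup': [-10, -10]
  After 'push 0': [-10, -10, 0]
  After 'sub': [-10, -10]
  After 'push 1': [-10, -10, 1]
  After 'mul': [-10, -10]
  After 'gt': [0]
Program B final stack: [0]
Same: no

Answer: no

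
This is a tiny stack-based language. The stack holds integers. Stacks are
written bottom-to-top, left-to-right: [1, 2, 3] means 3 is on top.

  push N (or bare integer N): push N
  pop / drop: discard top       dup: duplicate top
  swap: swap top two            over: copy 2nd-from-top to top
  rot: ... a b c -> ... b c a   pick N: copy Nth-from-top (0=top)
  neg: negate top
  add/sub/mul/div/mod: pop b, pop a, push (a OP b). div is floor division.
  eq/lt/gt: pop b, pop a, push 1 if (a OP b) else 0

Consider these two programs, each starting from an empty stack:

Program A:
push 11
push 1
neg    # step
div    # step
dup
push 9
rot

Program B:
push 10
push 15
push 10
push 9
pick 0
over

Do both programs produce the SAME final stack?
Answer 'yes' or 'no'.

Answer: no

Derivation:
Program A trace:
  After 'push 11': [11]
  After 'push 1': [11, 1]
  After 'neg': [11, -1]
  After 'div': [-11]
  After 'dup': [-11, -11]
  After 'push 9': [-11, -11, 9]
  After 'rot': [-11, 9, -11]
Program A final stack: [-11, 9, -11]

Program B trace:
  After 'push 10': [10]
  After 'push 15': [10, 15]
  After 'push 10': [10, 15, 10]
  After 'push 9': [10, 15, 10, 9]
  After 'pick 0': [10, 15, 10, 9, 9]
  After 'over': [10, 15, 10, 9, 9, 9]
Program B final stack: [10, 15, 10, 9, 9, 9]
Same: no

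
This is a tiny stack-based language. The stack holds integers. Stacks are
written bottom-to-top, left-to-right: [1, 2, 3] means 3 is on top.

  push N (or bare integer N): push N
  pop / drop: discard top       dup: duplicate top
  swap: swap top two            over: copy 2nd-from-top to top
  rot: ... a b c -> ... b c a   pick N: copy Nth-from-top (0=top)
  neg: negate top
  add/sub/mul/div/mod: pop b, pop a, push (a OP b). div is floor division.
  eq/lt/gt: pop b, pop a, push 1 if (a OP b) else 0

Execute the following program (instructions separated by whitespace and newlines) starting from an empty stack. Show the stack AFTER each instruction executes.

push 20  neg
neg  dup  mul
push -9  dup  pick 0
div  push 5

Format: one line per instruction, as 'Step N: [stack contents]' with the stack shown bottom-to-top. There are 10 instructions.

Step 1: [20]
Step 2: [-20]
Step 3: [20]
Step 4: [20, 20]
Step 5: [400]
Step 6: [400, -9]
Step 7: [400, -9, -9]
Step 8: [400, -9, -9, -9]
Step 9: [400, -9, 1]
Step 10: [400, -9, 1, 5]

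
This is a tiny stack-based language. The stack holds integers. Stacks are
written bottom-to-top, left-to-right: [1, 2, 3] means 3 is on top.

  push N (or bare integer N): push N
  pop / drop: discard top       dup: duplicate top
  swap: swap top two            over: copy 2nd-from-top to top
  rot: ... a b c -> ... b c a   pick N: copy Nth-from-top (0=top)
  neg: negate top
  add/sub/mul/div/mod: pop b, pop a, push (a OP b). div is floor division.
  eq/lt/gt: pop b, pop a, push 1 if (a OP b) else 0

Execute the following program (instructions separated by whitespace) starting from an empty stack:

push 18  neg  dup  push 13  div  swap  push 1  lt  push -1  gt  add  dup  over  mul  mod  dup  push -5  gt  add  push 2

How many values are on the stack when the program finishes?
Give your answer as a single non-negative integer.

Answer: 2

Derivation:
After 'push 18': stack = [18] (depth 1)
After 'neg': stack = [-18] (depth 1)
After 'dup': stack = [-18, -18] (depth 2)
After 'push 13': stack = [-18, -18, 13] (depth 3)
After 'div': stack = [-18, -2] (depth 2)
After 'swap': stack = [-2, -18] (depth 2)
After 'push 1': stack = [-2, -18, 1] (depth 3)
After 'lt': stack = [-2, 1] (depth 2)
After 'push -1': stack = [-2, 1, -1] (depth 3)
After 'gt': stack = [-2, 1] (depth 2)
After 'add': stack = [-1] (depth 1)
After 'dup': stack = [-1, -1] (depth 2)
After 'over': stack = [-1, -1, -1] (depth 3)
After 'mul': stack = [-1, 1] (depth 2)
After 'mod': stack = [0] (depth 1)
After 'dup': stack = [0, 0] (depth 2)
After 'push -5': stack = [0, 0, -5] (depth 3)
After 'gt': stack = [0, 1] (depth 2)
After 'add': stack = [1] (depth 1)
After 'push 2': stack = [1, 2] (depth 2)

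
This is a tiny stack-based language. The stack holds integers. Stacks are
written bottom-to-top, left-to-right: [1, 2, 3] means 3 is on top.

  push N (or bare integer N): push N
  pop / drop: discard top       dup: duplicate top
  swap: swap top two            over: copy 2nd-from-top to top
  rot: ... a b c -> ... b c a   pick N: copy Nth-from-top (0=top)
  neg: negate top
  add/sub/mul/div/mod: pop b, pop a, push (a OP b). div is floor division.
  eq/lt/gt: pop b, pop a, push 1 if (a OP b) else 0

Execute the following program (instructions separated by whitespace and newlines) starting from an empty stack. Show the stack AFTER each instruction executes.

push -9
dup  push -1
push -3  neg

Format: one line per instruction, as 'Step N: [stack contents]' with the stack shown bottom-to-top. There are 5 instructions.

Step 1: [-9]
Step 2: [-9, -9]
Step 3: [-9, -9, -1]
Step 4: [-9, -9, -1, -3]
Step 5: [-9, -9, -1, 3]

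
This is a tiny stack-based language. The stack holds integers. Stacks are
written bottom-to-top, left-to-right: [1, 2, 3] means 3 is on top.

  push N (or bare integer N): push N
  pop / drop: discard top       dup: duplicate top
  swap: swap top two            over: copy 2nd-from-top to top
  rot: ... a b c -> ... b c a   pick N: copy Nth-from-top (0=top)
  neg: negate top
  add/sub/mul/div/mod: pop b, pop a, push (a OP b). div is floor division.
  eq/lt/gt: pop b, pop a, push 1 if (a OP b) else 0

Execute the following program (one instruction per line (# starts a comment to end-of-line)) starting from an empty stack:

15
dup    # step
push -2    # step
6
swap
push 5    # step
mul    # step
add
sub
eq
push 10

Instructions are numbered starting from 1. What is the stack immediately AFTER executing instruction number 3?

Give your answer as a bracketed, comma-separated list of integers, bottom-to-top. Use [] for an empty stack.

Answer: [15, 15, -2]

Derivation:
Step 1 ('15'): [15]
Step 2 ('dup'): [15, 15]
Step 3 ('push -2'): [15, 15, -2]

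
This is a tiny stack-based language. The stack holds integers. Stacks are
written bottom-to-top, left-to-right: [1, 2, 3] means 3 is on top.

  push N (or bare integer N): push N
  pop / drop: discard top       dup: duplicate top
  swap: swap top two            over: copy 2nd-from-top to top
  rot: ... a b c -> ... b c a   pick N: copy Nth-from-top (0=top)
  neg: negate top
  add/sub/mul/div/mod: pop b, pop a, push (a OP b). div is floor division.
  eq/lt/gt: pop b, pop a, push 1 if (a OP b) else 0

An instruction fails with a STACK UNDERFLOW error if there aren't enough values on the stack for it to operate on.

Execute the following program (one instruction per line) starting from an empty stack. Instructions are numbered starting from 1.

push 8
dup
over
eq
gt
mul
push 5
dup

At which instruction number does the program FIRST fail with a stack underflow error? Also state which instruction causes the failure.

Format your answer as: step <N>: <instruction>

Step 1 ('push 8'): stack = [8], depth = 1
Step 2 ('dup'): stack = [8, 8], depth = 2
Step 3 ('over'): stack = [8, 8, 8], depth = 3
Step 4 ('eq'): stack = [8, 1], depth = 2
Step 5 ('gt'): stack = [1], depth = 1
Step 6 ('mul'): needs 2 value(s) but depth is 1 — STACK UNDERFLOW

Answer: step 6: mul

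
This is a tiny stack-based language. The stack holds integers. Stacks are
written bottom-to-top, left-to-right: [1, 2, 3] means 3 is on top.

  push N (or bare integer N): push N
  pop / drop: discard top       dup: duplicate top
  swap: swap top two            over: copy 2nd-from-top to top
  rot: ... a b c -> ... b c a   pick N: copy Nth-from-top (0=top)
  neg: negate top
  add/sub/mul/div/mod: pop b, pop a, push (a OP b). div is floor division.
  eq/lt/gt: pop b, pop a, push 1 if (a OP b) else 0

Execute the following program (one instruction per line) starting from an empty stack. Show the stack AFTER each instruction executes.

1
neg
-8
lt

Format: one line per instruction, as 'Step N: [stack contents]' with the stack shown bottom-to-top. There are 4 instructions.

Step 1: [1]
Step 2: [-1]
Step 3: [-1, -8]
Step 4: [0]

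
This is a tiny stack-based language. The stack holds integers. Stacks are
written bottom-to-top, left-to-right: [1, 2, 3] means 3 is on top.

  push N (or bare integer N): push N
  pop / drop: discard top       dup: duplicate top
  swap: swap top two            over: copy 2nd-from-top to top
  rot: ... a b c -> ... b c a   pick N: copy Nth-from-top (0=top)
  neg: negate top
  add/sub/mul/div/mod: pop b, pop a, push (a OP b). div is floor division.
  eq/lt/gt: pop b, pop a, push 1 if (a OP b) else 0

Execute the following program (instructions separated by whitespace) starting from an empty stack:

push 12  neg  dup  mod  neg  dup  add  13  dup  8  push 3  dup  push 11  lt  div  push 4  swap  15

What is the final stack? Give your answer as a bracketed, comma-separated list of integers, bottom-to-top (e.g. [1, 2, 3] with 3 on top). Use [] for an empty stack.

After 'push 12': [12]
After 'neg': [-12]
After 'dup': [-12, -12]
After 'mod': [0]
After 'neg': [0]
After 'dup': [0, 0]
After 'add': [0]
After 'push 13': [0, 13]
After 'dup': [0, 13, 13]
After 'push 8': [0, 13, 13, 8]
After 'push 3': [0, 13, 13, 8, 3]
After 'dup': [0, 13, 13, 8, 3, 3]
After 'push 11': [0, 13, 13, 8, 3, 3, 11]
After 'lt': [0, 13, 13, 8, 3, 1]
After 'div': [0, 13, 13, 8, 3]
After 'push 4': [0, 13, 13, 8, 3, 4]
After 'swap': [0, 13, 13, 8, 4, 3]
After 'push 15': [0, 13, 13, 8, 4, 3, 15]

Answer: [0, 13, 13, 8, 4, 3, 15]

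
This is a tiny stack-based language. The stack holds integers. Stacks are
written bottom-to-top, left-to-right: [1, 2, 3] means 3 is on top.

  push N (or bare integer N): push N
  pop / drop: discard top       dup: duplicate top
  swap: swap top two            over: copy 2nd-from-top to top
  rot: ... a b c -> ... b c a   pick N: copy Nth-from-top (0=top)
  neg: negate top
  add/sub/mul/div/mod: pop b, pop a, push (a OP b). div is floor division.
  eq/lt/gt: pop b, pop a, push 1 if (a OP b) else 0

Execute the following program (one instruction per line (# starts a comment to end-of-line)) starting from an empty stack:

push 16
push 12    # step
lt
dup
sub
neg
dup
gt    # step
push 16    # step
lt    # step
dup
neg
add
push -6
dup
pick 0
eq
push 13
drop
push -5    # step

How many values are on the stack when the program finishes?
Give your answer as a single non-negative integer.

After 'push 16': stack = [16] (depth 1)
After 'push 12': stack = [16, 12] (depth 2)
After 'lt': stack = [0] (depth 1)
After 'dup': stack = [0, 0] (depth 2)
After 'sub': stack = [0] (depth 1)
After 'neg': stack = [0] (depth 1)
After 'dup': stack = [0, 0] (depth 2)
After 'gt': stack = [0] (depth 1)
After 'push 16': stack = [0, 16] (depth 2)
After 'lt': stack = [1] (depth 1)
After 'dup': stack = [1, 1] (depth 2)
After 'neg': stack = [1, -1] (depth 2)
After 'add': stack = [0] (depth 1)
After 'push -6': stack = [0, -6] (depth 2)
After 'dup': stack = [0, -6, -6] (depth 3)
After 'pick 0': stack = [0, -6, -6, -6] (depth 4)
After 'eq': stack = [0, -6, 1] (depth 3)
After 'push 13': stack = [0, -6, 1, 13] (depth 4)
After 'drop': stack = [0, -6, 1] (depth 3)
After 'push -5': stack = [0, -6, 1, -5] (depth 4)

Answer: 4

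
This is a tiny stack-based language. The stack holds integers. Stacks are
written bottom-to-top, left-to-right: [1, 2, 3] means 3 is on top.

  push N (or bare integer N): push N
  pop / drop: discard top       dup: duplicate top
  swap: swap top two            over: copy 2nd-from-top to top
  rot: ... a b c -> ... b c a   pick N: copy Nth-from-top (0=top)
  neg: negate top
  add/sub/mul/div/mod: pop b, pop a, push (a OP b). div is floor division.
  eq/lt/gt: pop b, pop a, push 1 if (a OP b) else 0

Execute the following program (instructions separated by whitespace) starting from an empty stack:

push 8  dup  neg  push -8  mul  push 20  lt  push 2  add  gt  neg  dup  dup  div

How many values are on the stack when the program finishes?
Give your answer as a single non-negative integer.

After 'push 8': stack = [8] (depth 1)
After 'dup': stack = [8, 8] (depth 2)
After 'neg': stack = [8, -8] (depth 2)
After 'push -8': stack = [8, -8, -8] (depth 3)
After 'mul': stack = [8, 64] (depth 2)
After 'push 20': stack = [8, 64, 20] (depth 3)
After 'lt': stack = [8, 0] (depth 2)
After 'push 2': stack = [8, 0, 2] (depth 3)
After 'add': stack = [8, 2] (depth 2)
After 'gt': stack = [1] (depth 1)
After 'neg': stack = [-1] (depth 1)
After 'dup': stack = [-1, -1] (depth 2)
After 'dup': stack = [-1, -1, -1] (depth 3)
After 'div': stack = [-1, 1] (depth 2)

Answer: 2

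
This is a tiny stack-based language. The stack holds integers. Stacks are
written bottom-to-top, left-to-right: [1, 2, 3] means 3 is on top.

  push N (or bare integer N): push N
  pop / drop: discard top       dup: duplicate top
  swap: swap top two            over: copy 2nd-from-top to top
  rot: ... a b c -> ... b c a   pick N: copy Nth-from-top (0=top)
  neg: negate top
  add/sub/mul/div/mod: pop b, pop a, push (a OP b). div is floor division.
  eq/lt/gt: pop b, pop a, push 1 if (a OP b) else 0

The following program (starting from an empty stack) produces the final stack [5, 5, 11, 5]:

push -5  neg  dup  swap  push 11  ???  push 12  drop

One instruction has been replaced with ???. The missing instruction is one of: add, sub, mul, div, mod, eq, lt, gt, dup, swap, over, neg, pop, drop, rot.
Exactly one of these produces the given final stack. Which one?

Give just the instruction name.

Stack before ???: [5, 5, 11]
Stack after ???:  [5, 5, 11, 5]
The instruction that transforms [5, 5, 11] -> [5, 5, 11, 5] is: over

Answer: over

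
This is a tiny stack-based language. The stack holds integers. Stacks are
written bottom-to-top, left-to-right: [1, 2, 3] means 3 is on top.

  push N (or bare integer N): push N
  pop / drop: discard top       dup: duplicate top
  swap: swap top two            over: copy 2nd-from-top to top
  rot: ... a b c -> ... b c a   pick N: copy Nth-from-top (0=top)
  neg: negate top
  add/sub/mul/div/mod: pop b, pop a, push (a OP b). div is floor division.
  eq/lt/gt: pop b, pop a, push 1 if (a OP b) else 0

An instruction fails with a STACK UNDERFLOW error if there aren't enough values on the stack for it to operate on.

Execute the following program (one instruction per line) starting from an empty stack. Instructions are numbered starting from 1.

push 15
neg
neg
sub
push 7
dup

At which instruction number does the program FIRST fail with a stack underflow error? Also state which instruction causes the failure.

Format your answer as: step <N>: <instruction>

Step 1 ('push 15'): stack = [15], depth = 1
Step 2 ('neg'): stack = [-15], depth = 1
Step 3 ('neg'): stack = [15], depth = 1
Step 4 ('sub'): needs 2 value(s) but depth is 1 — STACK UNDERFLOW

Answer: step 4: sub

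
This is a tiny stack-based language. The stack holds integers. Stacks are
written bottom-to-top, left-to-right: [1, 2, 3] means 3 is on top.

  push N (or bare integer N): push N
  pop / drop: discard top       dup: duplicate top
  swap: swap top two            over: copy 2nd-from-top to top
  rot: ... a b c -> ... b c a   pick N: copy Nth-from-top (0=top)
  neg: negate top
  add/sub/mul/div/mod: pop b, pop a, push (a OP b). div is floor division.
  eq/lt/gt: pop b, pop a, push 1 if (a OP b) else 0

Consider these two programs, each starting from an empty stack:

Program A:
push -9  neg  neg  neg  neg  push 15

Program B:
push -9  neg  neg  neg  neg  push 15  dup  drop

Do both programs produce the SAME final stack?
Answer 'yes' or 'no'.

Program A trace:
  After 'push -9': [-9]
  After 'neg': [9]
  After 'neg': [-9]
  After 'neg': [9]
  After 'neg': [-9]
  After 'push 15': [-9, 15]
Program A final stack: [-9, 15]

Program B trace:
  After 'push -9': [-9]
  After 'neg': [9]
  After 'neg': [-9]
  After 'neg': [9]
  After 'neg': [-9]
  After 'push 15': [-9, 15]
  After 'dup': [-9, 15, 15]
  After 'drop': [-9, 15]
Program B final stack: [-9, 15]
Same: yes

Answer: yes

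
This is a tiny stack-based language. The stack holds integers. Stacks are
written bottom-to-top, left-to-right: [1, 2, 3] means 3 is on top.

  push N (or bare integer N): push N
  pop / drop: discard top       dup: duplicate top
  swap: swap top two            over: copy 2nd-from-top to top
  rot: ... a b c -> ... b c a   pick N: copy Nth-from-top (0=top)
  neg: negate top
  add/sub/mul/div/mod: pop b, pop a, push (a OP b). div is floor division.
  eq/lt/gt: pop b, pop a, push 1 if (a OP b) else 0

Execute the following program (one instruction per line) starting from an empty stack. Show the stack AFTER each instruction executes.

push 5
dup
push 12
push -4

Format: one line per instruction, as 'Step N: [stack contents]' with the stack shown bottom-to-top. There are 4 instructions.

Step 1: [5]
Step 2: [5, 5]
Step 3: [5, 5, 12]
Step 4: [5, 5, 12, -4]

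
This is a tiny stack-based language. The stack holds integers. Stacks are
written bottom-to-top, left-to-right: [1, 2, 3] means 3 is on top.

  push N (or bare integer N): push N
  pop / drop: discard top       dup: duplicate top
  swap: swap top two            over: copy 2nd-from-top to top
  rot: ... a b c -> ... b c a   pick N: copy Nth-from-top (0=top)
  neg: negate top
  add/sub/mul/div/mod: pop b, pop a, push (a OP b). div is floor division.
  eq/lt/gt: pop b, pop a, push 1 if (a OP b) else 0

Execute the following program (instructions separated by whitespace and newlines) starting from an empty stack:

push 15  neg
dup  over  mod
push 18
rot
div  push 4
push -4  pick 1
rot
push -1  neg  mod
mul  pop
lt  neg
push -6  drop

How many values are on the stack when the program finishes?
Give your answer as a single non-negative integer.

After 'push 15': stack = [15] (depth 1)
After 'neg': stack = [-15] (depth 1)
After 'dup': stack = [-15, -15] (depth 2)
After 'over': stack = [-15, -15, -15] (depth 3)
After 'mod': stack = [-15, 0] (depth 2)
After 'push 18': stack = [-15, 0, 18] (depth 3)
After 'rot': stack = [0, 18, -15] (depth 3)
After 'div': stack = [0, -2] (depth 2)
After 'push 4': stack = [0, -2, 4] (depth 3)
After 'push -4': stack = [0, -2, 4, -4] (depth 4)
  ...
After 'rot': stack = [0, -2, -4, 4, 4] (depth 5)
After 'push -1': stack = [0, -2, -4, 4, 4, -1] (depth 6)
After 'neg': stack = [0, -2, -4, 4, 4, 1] (depth 6)
After 'mod': stack = [0, -2, -4, 4, 0] (depth 5)
After 'mul': stack = [0, -2, -4, 0] (depth 4)
After 'pop': stack = [0, -2, -4] (depth 3)
After 'lt': stack = [0, 0] (depth 2)
After 'neg': stack = [0, 0] (depth 2)
After 'push -6': stack = [0, 0, -6] (depth 3)
After 'drop': stack = [0, 0] (depth 2)

Answer: 2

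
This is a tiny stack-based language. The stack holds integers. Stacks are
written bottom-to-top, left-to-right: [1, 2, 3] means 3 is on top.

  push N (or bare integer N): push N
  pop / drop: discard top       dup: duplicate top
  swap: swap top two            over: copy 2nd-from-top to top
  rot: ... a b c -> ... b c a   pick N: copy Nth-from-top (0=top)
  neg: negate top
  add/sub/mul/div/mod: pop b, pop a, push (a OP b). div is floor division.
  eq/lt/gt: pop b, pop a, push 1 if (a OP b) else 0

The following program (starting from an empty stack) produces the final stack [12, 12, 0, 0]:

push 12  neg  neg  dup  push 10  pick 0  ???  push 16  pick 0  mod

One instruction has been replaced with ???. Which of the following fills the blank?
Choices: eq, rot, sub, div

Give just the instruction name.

Answer: sub

Derivation:
Stack before ???: [12, 12, 10, 10]
Stack after ???:  [12, 12, 0]
Checking each choice:
  eq: produces [12, 12, 1, 0]
  rot: produces [12, 10, 10, 12, 0]
  sub: MATCH
  div: produces [12, 12, 1, 0]


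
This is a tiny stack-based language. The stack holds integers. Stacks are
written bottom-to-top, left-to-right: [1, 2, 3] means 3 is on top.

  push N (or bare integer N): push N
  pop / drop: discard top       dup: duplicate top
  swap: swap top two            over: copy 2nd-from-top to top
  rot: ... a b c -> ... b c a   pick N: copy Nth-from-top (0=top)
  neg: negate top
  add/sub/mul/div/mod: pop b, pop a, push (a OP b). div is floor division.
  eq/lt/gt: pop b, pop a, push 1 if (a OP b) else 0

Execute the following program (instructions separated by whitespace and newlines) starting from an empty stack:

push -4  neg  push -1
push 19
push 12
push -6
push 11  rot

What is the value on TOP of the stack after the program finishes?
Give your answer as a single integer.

After 'push -4': [-4]
After 'neg': [4]
After 'push -1': [4, -1]
After 'push 19': [4, -1, 19]
After 'push 12': [4, -1, 19, 12]
After 'push -6': [4, -1, 19, 12, -6]
After 'push 11': [4, -1, 19, 12, -6, 11]
After 'rot': [4, -1, 19, -6, 11, 12]

Answer: 12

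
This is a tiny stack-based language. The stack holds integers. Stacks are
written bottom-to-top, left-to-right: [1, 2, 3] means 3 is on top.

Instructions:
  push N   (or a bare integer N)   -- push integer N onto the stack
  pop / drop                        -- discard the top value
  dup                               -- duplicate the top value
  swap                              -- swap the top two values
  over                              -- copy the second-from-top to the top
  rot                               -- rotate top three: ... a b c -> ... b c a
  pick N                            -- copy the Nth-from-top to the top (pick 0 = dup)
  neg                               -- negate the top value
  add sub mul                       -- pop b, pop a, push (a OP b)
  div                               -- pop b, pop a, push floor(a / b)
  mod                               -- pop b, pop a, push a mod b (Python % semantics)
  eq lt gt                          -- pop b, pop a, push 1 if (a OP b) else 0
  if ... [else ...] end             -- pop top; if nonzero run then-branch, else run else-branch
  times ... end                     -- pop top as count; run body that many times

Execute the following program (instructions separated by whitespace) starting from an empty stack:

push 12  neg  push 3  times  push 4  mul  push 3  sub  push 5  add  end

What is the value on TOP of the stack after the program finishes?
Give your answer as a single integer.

After 'push 12': [12]
After 'neg': [-12]
After 'push 3': [-12, 3]
After 'times': [-12]
After 'push 4': [-12, 4]
After 'mul': [-48]
After 'push 3': [-48, 3]
After 'sub': [-51]
After 'push 5': [-51, 5]
After 'add': [-46]
  ...
After 'push 3': [-184, 3]
After 'sub': [-187]
After 'push 5': [-187, 5]
After 'add': [-182]
After 'push 4': [-182, 4]
After 'mul': [-728]
After 'push 3': [-728, 3]
After 'sub': [-731]
After 'push 5': [-731, 5]
After 'add': [-726]

Answer: -726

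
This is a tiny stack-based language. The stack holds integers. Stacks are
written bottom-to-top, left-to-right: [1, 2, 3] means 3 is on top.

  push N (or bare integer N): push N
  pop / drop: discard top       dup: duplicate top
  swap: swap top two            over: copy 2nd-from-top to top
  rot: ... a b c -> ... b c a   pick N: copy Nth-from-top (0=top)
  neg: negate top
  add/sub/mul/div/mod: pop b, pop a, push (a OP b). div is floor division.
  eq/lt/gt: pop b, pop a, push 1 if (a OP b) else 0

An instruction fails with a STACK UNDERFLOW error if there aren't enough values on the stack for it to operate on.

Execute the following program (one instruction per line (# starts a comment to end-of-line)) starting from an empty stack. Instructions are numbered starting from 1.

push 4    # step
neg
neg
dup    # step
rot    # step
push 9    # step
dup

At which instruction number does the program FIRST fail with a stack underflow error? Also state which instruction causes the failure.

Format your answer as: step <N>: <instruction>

Answer: step 5: rot

Derivation:
Step 1 ('push 4'): stack = [4], depth = 1
Step 2 ('neg'): stack = [-4], depth = 1
Step 3 ('neg'): stack = [4], depth = 1
Step 4 ('dup'): stack = [4, 4], depth = 2
Step 5 ('rot'): needs 3 value(s) but depth is 2 — STACK UNDERFLOW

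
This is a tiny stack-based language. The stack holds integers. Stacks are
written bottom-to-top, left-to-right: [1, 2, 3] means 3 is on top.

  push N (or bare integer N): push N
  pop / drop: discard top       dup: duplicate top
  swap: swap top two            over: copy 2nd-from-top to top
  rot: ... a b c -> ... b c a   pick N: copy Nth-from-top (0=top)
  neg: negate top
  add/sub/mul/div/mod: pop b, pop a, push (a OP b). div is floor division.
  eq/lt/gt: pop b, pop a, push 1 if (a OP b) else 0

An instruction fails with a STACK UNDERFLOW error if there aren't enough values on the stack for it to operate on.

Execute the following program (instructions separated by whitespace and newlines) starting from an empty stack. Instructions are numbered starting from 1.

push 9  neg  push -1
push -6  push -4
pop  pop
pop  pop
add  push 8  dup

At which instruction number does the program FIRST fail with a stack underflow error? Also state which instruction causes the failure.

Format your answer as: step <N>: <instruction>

Step 1 ('push 9'): stack = [9], depth = 1
Step 2 ('neg'): stack = [-9], depth = 1
Step 3 ('push -1'): stack = [-9, -1], depth = 2
Step 4 ('push -6'): stack = [-9, -1, -6], depth = 3
Step 5 ('push -4'): stack = [-9, -1, -6, -4], depth = 4
Step 6 ('pop'): stack = [-9, -1, -6], depth = 3
Step 7 ('pop'): stack = [-9, -1], depth = 2
Step 8 ('pop'): stack = [-9], depth = 1
Step 9 ('pop'): stack = [], depth = 0
Step 10 ('add'): needs 2 value(s) but depth is 0 — STACK UNDERFLOW

Answer: step 10: add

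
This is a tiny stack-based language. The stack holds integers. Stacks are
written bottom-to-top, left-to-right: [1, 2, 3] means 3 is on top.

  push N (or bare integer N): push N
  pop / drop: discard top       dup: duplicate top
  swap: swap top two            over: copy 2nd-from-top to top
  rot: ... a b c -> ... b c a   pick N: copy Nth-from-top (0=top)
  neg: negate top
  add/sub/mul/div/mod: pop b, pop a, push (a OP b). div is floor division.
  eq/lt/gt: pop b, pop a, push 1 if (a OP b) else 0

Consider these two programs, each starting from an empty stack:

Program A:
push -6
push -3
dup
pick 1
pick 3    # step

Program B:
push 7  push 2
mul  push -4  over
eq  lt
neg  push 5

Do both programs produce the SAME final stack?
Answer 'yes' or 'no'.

Answer: no

Derivation:
Program A trace:
  After 'push -6': [-6]
  After 'push -3': [-6, -3]
  After 'dup': [-6, -3, -3]
  After 'pick 1': [-6, -3, -3, -3]
  After 'pick 3': [-6, -3, -3, -3, -6]
Program A final stack: [-6, -3, -3, -3, -6]

Program B trace:
  After 'push 7': [7]
  After 'push 2': [7, 2]
  After 'mul': [14]
  After 'push -4': [14, -4]
  After 'over': [14, -4, 14]
  After 'eq': [14, 0]
  After 'lt': [0]
  After 'neg': [0]
  After 'push 5': [0, 5]
Program B final stack: [0, 5]
Same: no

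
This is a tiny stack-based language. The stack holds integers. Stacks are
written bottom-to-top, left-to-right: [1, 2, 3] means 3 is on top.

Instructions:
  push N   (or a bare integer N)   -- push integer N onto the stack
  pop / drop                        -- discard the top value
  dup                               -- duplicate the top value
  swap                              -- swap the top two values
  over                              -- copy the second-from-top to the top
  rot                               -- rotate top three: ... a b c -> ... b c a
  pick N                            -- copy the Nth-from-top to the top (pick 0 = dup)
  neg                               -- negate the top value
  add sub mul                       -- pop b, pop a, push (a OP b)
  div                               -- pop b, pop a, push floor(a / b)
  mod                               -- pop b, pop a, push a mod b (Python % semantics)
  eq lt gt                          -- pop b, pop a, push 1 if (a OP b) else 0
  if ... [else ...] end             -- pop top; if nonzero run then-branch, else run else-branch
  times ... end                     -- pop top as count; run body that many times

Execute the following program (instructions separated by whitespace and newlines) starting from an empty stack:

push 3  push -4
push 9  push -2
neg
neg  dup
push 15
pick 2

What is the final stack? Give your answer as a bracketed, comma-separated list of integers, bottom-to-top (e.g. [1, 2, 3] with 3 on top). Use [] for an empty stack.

After 'push 3': [3]
After 'push -4': [3, -4]
After 'push 9': [3, -4, 9]
After 'push -2': [3, -4, 9, -2]
After 'neg': [3, -4, 9, 2]
After 'neg': [3, -4, 9, -2]
After 'dup': [3, -4, 9, -2, -2]
After 'push 15': [3, -4, 9, -2, -2, 15]
After 'pick 2': [3, -4, 9, -2, -2, 15, -2]

Answer: [3, -4, 9, -2, -2, 15, -2]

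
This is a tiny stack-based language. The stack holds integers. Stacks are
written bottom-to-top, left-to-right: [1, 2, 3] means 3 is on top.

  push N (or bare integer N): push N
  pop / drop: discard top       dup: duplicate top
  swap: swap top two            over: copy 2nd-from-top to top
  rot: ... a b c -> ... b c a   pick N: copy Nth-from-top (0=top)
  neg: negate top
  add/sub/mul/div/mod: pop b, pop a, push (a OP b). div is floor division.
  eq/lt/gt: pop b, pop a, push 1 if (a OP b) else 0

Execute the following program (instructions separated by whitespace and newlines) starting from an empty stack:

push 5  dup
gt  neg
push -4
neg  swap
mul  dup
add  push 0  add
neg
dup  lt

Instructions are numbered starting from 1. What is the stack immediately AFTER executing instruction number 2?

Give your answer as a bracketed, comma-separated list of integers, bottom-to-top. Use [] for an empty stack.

Answer: [5, 5]

Derivation:
Step 1 ('push 5'): [5]
Step 2 ('dup'): [5, 5]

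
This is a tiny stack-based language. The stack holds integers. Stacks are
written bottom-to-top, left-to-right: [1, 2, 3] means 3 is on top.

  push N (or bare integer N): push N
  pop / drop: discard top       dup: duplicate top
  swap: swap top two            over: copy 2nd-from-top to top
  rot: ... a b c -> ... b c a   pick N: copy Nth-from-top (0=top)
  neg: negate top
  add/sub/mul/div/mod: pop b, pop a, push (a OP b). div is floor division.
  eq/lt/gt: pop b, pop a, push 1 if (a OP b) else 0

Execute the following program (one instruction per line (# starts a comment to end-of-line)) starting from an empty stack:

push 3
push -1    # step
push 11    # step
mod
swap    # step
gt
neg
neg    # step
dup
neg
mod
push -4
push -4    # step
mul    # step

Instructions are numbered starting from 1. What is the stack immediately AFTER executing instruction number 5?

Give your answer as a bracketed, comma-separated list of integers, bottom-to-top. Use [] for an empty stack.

Step 1 ('push 3'): [3]
Step 2 ('push -1'): [3, -1]
Step 3 ('push 11'): [3, -1, 11]
Step 4 ('mod'): [3, 10]
Step 5 ('swap'): [10, 3]

Answer: [10, 3]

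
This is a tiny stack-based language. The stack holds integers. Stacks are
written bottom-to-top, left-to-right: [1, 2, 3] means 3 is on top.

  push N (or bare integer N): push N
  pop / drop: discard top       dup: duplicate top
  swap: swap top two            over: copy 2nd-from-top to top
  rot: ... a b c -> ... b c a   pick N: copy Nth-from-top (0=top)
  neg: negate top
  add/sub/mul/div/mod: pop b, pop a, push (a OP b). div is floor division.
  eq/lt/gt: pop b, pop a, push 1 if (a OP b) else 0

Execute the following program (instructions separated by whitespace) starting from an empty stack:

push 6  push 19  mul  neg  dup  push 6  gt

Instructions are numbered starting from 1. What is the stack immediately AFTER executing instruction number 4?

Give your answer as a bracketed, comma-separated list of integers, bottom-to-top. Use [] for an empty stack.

Step 1 ('push 6'): [6]
Step 2 ('push 19'): [6, 19]
Step 3 ('mul'): [114]
Step 4 ('neg'): [-114]

Answer: [-114]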